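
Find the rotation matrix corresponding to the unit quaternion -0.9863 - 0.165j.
[[0.9456, 0, 0.3255], [0, 1, 0], [-0.3255, 0, 0.9456]]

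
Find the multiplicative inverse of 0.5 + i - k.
0.2222 - 0.4444i + 0.4444k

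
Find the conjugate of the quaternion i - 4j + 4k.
-i + 4j - 4k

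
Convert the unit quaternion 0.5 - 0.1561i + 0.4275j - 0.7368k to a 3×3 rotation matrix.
[[-0.4513, 0.6033, 0.6575], [-0.8703, -0.1345, -0.4739], [-0.1975, -0.7861, 0.5858]]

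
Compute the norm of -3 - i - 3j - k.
√20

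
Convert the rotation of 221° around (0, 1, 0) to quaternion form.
-0.3502 + 0.9367j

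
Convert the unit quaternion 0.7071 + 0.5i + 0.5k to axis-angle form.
axis = (√2/2, 0, √2/2), θ = π/2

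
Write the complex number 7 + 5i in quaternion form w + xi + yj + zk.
7 + 5i + 0j + 0k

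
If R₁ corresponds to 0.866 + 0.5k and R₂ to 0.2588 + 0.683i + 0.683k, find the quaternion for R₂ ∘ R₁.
-0.1174 + 0.5915i - 0.3415j + 0.7209k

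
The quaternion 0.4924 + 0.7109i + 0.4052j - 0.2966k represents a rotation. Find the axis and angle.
axis = (0.8168, 0.4656, -0.3408), θ = 121°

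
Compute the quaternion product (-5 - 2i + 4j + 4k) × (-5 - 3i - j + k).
19 + 33i - 25j - 11k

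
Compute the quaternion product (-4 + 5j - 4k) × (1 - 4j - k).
12 - 21i + 21j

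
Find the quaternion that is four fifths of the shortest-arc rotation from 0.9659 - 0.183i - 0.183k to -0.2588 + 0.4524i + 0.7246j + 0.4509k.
0.4658 - 0.4394i - 0.6308j - 0.4381k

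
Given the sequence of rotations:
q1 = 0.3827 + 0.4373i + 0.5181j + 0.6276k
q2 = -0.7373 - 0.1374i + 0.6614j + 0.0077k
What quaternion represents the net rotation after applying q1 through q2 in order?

q2 · q1 = -0.5696 + 0.0361i - 0.0393j - 0.8202k
-0.5696 + 0.0361i - 0.0393j - 0.8202k


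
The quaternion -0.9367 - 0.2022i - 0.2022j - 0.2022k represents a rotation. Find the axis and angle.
axis = (-√3/3, -√3/3, -√3/3), θ = 319°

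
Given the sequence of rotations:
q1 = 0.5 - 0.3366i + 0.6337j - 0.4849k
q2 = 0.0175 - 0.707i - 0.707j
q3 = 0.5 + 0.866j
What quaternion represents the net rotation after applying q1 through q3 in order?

q2 · q1 = 0.2188 - 0.0166i - 0.6852j - 0.6945k
q3 · q2 · q1 = 0.7028 - 0.6097i - 0.1531j - 0.3329k
0.7028 - 0.6097i - 0.1531j - 0.3329k


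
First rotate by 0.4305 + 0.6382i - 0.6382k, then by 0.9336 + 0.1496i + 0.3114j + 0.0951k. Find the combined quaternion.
0.3671 + 0.4615i + 0.2902j - 0.7536k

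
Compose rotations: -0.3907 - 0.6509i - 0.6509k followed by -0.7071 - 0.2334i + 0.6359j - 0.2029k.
-0.0077 + 0.1375i - 0.2683j + 0.9534k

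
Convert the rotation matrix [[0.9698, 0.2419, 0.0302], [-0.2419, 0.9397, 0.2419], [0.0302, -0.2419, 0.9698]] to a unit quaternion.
0.9848 - 0.1228i - 0.1228k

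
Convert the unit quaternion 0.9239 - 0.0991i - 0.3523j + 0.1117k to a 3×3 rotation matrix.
[[0.7268, -0.1366, -0.6731], [0.2762, 0.9554, 0.1044], [0.6288, -0.2618, 0.7321]]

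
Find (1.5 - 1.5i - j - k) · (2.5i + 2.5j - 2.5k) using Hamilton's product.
3.75 + 8.75i - 2.5j - 5k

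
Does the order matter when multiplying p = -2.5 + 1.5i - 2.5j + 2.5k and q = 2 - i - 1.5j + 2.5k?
Yes: pq = -13.5 + 3i - 7.5j - 6k ≠ -13.5 + 8i + 5j + 3.5k = qp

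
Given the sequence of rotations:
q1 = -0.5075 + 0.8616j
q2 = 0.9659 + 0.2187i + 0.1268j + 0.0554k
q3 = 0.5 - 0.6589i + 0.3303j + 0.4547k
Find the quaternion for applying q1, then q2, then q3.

q2 · q1 = -0.5994 - 0.1587i + 0.7679j + 0.1603k
q3 · q2 · q1 = -0.7308 + 0.0194i + 0.2194j - 0.6459k
-0.7308 + 0.0194i + 0.2194j - 0.6459k


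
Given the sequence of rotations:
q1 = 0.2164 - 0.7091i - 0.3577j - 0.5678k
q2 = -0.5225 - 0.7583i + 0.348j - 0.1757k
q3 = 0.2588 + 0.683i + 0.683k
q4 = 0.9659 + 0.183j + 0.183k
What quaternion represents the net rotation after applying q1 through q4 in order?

q2 · q1 = -0.6261 - 0.054i - 0.0438j + 0.7767k
q3 · q2 · q1 = -0.6556 - 0.4117i - 0.5787j - 0.2565k
q4 · q3 · q2 · q1 = -0.4804 - 0.3387i - 0.7543j - 0.2924k
-0.4804 - 0.3387i - 0.7543j - 0.2924k


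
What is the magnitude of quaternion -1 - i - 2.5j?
2.872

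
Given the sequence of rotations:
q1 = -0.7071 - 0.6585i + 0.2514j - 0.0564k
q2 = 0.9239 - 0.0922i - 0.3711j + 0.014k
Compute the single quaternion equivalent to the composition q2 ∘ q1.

q2 · q1 = -0.6199 - 0.5258i + 0.4803j - 0.3296k
-0.6199 - 0.5258i + 0.4803j - 0.3296k


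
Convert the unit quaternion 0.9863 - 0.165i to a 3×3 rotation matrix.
[[1, 0, 0], [0, 0.9456, 0.3255], [0, -0.3255, 0.9456]]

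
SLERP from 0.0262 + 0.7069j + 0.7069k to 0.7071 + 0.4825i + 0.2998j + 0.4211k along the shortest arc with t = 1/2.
0.4195 + 0.276i + 0.5758j + 0.6452k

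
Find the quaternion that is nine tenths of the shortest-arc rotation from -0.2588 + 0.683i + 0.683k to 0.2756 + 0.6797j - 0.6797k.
-0.2874 + 0.0812i - 0.633j + 0.7142k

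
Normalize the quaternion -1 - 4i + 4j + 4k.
-0.1429 - 0.5714i + 0.5714j + 0.5714k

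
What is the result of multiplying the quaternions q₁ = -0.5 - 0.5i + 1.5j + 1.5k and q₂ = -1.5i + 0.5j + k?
-3 + 1.5i - 2j + 1.5k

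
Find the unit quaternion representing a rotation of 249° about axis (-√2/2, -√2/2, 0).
-0.5664 - 0.5827i - 0.5827j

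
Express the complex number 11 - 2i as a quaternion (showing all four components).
11 - 2i + 0j + 0k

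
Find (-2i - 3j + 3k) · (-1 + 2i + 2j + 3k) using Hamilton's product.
1 - 13i + 15j - k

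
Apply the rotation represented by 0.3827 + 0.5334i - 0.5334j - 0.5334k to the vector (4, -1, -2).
(1.563, -4.093, -1.344)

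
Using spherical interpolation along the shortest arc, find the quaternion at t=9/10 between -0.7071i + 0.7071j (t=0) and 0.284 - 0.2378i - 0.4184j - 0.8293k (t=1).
-0.2758 + 0.1284i + 0.5088j + 0.8053k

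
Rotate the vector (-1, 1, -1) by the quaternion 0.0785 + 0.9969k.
(0.831, -1.144, -1)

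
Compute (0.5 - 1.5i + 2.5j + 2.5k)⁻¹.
0.0333 + 0.1i - 0.1667j - 0.1667k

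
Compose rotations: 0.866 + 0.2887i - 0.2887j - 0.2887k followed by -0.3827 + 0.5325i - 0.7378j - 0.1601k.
-0.7444 + 0.5174i - 0.4209j + 0.0311k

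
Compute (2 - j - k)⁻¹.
0.3333 + 0.1667j + 0.1667k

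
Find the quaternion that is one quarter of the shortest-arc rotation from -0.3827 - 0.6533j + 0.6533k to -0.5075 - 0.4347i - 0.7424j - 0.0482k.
-0.447 - 0.1226i - 0.7281j + 0.5051k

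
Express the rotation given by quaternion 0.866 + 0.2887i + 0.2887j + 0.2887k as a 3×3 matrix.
[[0.6666, -0.3333, 0.6667], [0.6667, 0.6666, -0.3333], [-0.3333, 0.6667, 0.6666]]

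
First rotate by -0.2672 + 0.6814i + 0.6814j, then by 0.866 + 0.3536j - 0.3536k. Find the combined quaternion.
-0.4723 + 0.831i + 0.2547j - 0.1465k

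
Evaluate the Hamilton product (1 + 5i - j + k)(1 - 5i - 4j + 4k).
18 - 30j - 20k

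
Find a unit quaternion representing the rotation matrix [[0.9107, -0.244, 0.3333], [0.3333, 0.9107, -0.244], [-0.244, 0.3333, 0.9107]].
0.9659 + 0.1494i + 0.1494j + 0.1494k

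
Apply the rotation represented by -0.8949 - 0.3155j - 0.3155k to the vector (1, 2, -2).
(-1.657, 1.768, -1.768)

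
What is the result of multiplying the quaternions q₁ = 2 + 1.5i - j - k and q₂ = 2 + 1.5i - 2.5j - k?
-1.75 + 4.5i - 7j - 6.25k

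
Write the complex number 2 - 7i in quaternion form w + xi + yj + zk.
2 - 7i + 0j + 0k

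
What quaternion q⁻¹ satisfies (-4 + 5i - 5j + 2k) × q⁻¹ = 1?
-0.0571 - 0.0714i + 0.0714j - 0.0286k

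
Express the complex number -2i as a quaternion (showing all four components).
0 - 2i + 0j + 0k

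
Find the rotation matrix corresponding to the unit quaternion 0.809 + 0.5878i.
[[1, 0, 0], [0, 0.309, -0.9511], [0, 0.9511, 0.309]]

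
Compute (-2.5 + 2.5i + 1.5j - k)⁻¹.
-0.1587 - 0.1587i - 0.0952j + 0.0635k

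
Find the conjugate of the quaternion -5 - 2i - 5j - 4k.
-5 + 2i + 5j + 4k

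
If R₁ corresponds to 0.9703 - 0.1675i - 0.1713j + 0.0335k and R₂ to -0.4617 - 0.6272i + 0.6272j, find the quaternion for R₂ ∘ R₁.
-0.4456 - 0.5102i + 0.7087j + 0.197k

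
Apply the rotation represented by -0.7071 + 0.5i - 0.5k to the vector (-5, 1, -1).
(-2.707, -4.243, 1.293)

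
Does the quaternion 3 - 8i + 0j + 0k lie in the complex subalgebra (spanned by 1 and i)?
Yes. The quaternion 3 - 8i has j- and k-coefficients y = z = 0, so it lies in the complex subalgebra spanned by 1 and i.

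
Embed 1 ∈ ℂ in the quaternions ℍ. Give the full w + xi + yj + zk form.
1 + 0i + 0j + 0k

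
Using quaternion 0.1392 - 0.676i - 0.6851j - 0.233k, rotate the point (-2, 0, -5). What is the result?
(-0.527, -4.26, 3.252)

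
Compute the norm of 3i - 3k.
√18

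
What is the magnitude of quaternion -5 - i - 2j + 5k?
√55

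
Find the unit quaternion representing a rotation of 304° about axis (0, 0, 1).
-0.8829 + 0.4695k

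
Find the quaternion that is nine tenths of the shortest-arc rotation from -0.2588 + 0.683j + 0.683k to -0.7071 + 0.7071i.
-0.7185 + 0.6821i + 0.096j + 0.096k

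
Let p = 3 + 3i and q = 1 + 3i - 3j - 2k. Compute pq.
-6 + 12i - 3j - 15k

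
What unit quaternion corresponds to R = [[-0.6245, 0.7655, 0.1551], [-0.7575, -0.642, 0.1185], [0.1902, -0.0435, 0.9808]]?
-0.4226 + 0.0958i + 0.0208j + 0.901k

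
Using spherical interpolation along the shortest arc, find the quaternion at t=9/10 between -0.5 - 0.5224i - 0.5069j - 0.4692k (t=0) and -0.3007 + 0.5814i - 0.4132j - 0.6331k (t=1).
-0.3493 + 0.4833i - 0.4567j - 0.6602k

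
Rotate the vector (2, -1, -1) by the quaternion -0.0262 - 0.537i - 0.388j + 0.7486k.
(-0.516, 2.062, -1.218)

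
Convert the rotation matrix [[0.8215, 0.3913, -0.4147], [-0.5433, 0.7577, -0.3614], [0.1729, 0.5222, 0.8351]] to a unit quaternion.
0.9239 + 0.2391i - 0.159j - 0.2529k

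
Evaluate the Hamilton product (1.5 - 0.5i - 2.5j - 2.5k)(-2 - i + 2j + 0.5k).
2.75 + 3.25i + 10.75j + 2.25k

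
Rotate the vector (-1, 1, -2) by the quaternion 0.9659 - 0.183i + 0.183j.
(-1.707, 0.293, -1.732)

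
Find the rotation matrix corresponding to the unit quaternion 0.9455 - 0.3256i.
[[1, 0, 0], [0, 0.788, 0.6157], [0, -0.6157, 0.788]]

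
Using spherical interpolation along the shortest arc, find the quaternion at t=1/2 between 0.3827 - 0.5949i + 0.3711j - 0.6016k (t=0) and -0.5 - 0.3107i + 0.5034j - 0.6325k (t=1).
-0.0664 - 0.5126i + 0.495j - 0.6985k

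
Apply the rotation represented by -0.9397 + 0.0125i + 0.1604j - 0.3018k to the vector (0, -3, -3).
(2.617, -2.233, -2.484)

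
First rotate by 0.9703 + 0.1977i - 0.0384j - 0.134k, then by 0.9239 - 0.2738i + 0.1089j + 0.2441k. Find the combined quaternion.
0.9875 - 0.0882i + 0.0818j + 0.102k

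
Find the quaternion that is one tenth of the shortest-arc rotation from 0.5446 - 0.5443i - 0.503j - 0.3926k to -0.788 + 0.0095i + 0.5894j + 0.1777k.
0.5812 - 0.4975i - 0.522j - 0.3772k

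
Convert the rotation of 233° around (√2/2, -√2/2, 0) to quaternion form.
-0.4462 + 0.6328i - 0.6328j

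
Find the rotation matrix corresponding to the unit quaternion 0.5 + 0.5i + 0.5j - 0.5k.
[[0, 1, 0], [0, 0, -1], [-1, 0, 0]]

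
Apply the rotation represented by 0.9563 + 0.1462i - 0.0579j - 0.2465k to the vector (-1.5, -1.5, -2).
(-1.624, -0.019, -2.421)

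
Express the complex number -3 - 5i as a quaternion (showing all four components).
-3 - 5i + 0j + 0k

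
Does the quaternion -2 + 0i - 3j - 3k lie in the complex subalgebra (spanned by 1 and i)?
No. The quaternion -2 - 3j - 3k has j-coefficient y = -3 and k-coefficient z = -3, not both zero, so it does not lie in the complex subalgebra spanned by 1 and i.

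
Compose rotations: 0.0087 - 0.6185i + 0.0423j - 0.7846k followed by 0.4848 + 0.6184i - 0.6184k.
-0.0985 - 0.2683i + 0.8882j - 0.3596k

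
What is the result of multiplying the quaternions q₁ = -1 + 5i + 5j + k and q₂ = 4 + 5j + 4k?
-33 + 35i - 5j + 25k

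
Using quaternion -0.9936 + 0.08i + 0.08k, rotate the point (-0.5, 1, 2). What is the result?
(-0.309, 1.372, 1.809)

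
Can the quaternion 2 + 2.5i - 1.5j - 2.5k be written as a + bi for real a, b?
No. The quaternion 2 + 2.5i - 1.5j - 2.5k has j-coefficient y = -1.5 and k-coefficient z = -2.5, not both zero, so it does not lie in the complex subalgebra spanned by 1 and i.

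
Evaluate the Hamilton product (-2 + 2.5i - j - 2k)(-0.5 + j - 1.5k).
-1 + 2.25i + 2.25j + 6.5k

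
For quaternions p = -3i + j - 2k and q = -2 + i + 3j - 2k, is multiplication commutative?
No: pq = -4 + 10i - 10j - 6k ≠ -4 + 2i + 6j + 14k = qp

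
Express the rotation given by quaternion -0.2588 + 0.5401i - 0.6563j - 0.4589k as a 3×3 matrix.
[[-0.2826, -0.9465, -0.156], [-0.4714, -0.0046, 0.8819], [-0.8354, 0.3228, -0.4449]]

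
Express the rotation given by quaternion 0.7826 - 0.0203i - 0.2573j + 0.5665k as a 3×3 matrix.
[[0.2257, -0.8762, -0.4257], [0.8971, 0.3573, -0.2597], [0.3797, -0.3233, 0.8668]]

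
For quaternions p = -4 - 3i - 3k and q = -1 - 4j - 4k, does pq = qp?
No: pq = -8 - 9i + 4j + 31k ≠ -8 + 15i + 28j + 7k = qp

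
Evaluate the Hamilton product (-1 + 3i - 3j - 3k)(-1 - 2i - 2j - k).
-2 - 4i + 14j - 8k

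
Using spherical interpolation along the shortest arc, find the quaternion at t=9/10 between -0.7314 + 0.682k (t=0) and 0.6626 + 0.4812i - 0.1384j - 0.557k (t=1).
-0.6783 - 0.437i + 0.1257j + 0.5772k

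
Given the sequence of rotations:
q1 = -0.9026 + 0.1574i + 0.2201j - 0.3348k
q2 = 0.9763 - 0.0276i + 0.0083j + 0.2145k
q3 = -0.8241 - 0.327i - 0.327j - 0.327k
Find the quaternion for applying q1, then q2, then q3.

q2 · q1 = -0.8069 + 0.1286i + 0.2319j - 0.5279k
q3 · q2 · q1 = 0.6102 + 0.4063i - 0.1419j + 0.6651k
0.6102 + 0.4063i - 0.1419j + 0.6651k


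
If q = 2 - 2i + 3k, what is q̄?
2 + 2i - 3k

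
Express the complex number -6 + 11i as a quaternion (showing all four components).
-6 + 11i + 0j + 0k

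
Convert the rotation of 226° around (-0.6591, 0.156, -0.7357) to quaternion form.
-0.3907 - 0.6067i + 0.1436j - 0.6772k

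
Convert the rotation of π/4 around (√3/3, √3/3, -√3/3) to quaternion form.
0.9239 + 0.2209i + 0.2209j - 0.2209k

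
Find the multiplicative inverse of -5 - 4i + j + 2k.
-0.1087 + 0.087i - 0.0217j - 0.0435k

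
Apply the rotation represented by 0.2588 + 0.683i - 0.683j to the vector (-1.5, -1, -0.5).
(1.009, 1.509, -0.451)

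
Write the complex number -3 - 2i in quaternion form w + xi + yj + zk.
-3 - 2i + 0j + 0k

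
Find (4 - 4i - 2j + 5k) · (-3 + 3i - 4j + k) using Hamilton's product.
-13 + 42i + 9j + 11k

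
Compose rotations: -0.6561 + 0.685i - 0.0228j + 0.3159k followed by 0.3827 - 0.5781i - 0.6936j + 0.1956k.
0.0673 + 0.4268i + 0.763j + 0.4809k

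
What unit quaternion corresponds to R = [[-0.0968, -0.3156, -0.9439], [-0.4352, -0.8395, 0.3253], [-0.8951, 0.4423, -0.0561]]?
-0.0436 - 0.6706i + 0.2799j + 0.6856k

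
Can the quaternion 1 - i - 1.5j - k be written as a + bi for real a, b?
No. The quaternion 1 - i - 1.5j - k has j-coefficient y = -1.5 and k-coefficient z = -1, not both zero, so it does not lie in the complex subalgebra spanned by 1 and i.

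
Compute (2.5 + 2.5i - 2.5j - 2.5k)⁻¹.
0.1 - 0.1i + 0.1j + 0.1k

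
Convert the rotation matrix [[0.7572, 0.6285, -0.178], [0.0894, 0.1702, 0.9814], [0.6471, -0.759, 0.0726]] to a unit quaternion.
0.7071 - 0.6153i - 0.2917j - 0.1906k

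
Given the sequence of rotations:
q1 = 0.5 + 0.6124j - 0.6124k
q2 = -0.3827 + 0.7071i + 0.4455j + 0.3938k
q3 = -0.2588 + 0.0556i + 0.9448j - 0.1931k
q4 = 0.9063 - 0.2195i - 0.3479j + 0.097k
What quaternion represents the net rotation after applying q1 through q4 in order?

q2 · q1 = -0.223 - 0.1604i + 0.4214j + 0.8643k
q3 · q2 · q1 = -0.1646 + 0.9271i - 0.3368j - 0.0056k
q4 · q3 · q2 · q1 = -0.0623 + 0.911i - 0.1593j + 0.3754k
-0.0623 + 0.911i - 0.1593j + 0.3754k


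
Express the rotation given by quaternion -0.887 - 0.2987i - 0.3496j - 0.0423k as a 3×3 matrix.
[[0.752, 0.1338, 0.6455], [0.2839, 0.818, -0.5003], [-0.5949, 0.5595, 0.5771]]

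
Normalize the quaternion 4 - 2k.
0.8944 - 0.4472k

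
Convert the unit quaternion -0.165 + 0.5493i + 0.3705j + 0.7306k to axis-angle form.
axis = (0.5569, 0.3756, 0.7408), θ = 199°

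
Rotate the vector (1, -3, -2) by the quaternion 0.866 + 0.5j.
(-1.232, -3, -1.866)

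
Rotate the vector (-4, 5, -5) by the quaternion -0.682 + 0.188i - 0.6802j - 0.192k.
(-6.87, 1.665, 4.004)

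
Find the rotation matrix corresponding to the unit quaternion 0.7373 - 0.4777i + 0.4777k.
[[0.5436, -0.7044, -0.4564], [0.7044, 0.0872, 0.7044], [-0.4564, -0.7044, 0.5436]]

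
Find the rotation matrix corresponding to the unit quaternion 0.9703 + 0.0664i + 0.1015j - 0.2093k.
[[0.8918, 0.4196, 0.1692], [-0.3927, 0.9036, -0.1713], [-0.2248, 0.0864, 0.9706]]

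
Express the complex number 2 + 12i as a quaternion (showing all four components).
2 + 12i + 0j + 0k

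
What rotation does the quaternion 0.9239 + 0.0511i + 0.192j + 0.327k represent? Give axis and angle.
axis = (0.1336, 0.5018, 0.8546), θ = π/4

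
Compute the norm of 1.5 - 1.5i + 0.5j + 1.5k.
√7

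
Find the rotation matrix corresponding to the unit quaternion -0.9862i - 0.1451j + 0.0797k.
[[0.9452, 0.2862, -0.1572], [0.2862, -0.9579, -0.0231], [-0.1572, -0.0231, -0.9873]]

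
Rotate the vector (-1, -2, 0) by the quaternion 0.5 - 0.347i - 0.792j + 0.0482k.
(-0.744, -2.107, 0.088)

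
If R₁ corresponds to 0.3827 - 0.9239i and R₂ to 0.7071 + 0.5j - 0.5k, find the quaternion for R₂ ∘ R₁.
0.2706 - 0.6533i + 0.6533j + 0.2706k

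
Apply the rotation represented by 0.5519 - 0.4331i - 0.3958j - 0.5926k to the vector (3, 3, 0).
(2.944, -1.166, 2.824)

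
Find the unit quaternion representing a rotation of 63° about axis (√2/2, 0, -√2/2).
0.8526 + 0.3695i - 0.3695k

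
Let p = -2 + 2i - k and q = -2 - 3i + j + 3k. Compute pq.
13 + 3i - 5j - 2k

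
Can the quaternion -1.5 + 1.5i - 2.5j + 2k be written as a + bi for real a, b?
No. The quaternion -1.5 + 1.5i - 2.5j + 2k has j-coefficient y = -2.5 and k-coefficient z = 2, not both zero, so it does not lie in the complex subalgebra spanned by 1 and i.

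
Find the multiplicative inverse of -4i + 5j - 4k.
0.0702i - 0.0877j + 0.0702k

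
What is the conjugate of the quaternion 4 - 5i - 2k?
4 + 5i + 2k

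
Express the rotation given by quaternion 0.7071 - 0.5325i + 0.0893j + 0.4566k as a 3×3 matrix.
[[0.5671, -0.7408, -0.36], [0.5506, 0.0159, 0.8346], [-0.6126, -0.6715, 0.4169]]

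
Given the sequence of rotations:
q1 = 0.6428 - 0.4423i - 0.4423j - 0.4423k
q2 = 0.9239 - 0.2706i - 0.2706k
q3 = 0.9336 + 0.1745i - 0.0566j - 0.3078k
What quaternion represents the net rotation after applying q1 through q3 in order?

q2 · q1 = 0.3545 - 0.7023i - 0.4086j - 0.4629k
q3 · q2 · q1 = 0.2879 - 0.6934i - 0.1046j - 0.6523k
0.2879 - 0.6934i - 0.1046j - 0.6523k


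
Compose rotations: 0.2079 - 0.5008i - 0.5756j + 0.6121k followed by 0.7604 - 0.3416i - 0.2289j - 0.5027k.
0.163 - 0.8813i - 0.0244j + 0.4429k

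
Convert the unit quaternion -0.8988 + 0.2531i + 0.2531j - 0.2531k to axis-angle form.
axis = (√3/3, √3/3, -√3/3), θ = 308°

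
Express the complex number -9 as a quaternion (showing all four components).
-9 + 0i + 0j + 0k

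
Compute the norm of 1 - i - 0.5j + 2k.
2.5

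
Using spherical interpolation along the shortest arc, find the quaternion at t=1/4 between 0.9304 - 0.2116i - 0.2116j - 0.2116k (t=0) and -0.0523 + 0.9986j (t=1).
0.8181 - 0.1821i - 0.5142j - 0.1821k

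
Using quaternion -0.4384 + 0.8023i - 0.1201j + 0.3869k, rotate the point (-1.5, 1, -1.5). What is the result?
(-1.95, -0.705, -1.095)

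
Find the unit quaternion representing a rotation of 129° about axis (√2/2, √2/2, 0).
0.4305 + 0.6382i + 0.6382j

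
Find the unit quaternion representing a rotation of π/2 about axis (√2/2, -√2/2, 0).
0.7071 + 0.5i - 0.5j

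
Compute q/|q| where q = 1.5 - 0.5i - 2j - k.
0.5477 - 0.1826i - 0.7303j - 0.3651k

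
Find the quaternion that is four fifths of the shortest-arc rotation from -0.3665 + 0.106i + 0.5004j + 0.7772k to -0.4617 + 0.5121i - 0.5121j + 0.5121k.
-0.4989 + 0.4769i - 0.3224j + 0.6478k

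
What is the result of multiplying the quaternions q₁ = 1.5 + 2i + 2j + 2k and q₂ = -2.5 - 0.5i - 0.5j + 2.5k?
-6.75 + 0.25i - 11.75j - 1.25k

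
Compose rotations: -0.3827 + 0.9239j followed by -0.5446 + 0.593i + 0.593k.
0.2084 - 0.7748i - 0.5032j + 0.3209k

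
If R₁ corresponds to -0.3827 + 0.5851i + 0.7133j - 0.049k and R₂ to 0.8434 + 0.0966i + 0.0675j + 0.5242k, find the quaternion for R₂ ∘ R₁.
-0.4018 + 0.0793i + 0.8872j - 0.2125k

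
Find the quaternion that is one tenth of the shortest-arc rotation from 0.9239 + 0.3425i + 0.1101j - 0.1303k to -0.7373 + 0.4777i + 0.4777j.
0.9562 + 0.2624i + 0.0446j - 0.1221k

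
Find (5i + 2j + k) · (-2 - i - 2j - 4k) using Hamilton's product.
13 - 16i + 15j - 10k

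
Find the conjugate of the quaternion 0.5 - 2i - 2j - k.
0.5 + 2i + 2j + k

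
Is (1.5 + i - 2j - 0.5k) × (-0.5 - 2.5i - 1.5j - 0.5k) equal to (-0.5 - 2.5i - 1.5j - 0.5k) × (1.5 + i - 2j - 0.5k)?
No: pq = -1.5 - 4i + 0.5j - 7k ≠ -1.5 - 4.5i - 3j + 6k = qp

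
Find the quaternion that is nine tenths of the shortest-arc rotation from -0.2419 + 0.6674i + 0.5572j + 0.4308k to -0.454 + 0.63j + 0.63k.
-0.4428 + 0.0733i + 0.6388j + 0.6249k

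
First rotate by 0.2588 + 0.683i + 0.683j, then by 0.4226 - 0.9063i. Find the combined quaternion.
0.7284 + 0.0541i + 0.2886j - 0.619k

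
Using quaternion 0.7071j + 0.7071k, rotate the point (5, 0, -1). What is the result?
(-5, -1, 0)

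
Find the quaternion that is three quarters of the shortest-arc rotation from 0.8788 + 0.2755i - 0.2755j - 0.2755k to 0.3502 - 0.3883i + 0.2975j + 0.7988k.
0.0032 + 0.4477i - 0.3662j - 0.8158k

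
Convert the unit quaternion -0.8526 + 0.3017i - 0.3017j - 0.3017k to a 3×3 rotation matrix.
[[0.6359, -0.6965, 0.3324], [0.3324, 0.6359, 0.6965], [-0.6965, -0.3324, 0.6359]]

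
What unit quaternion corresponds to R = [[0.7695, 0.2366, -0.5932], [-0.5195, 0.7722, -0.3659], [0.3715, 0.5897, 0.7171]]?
0.9026 + 0.2647i - 0.2672j - 0.2094k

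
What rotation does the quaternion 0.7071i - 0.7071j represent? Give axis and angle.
axis = (√2/2, -√2/2, 0), θ = π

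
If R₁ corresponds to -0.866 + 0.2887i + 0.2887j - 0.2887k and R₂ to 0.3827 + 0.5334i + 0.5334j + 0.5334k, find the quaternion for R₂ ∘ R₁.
-0.4854 - 0.6594i - 0.0435j - 0.5724k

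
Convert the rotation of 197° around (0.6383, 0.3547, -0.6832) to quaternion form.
-0.1478 + 0.6313i + 0.3508j - 0.6757k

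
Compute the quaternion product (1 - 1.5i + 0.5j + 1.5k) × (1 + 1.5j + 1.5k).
-2 - 3i + 4.25j + 0.75k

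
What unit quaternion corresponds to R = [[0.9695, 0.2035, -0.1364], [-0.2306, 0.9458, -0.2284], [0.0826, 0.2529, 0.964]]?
0.9848 + 0.1222i - 0.0556j - 0.1102k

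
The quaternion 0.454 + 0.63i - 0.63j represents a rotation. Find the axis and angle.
axis = (√2/2, -√2/2, 0), θ = 126°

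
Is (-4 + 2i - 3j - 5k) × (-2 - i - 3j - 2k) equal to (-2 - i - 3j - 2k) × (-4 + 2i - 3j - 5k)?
No: pq = -9 - 9i + 27j + 9k ≠ -9 + 9i + 9j + 27k = qp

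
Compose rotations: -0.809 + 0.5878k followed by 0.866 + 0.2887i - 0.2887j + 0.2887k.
-0.8703 - 0.4033i + 0.0639j + 0.2755k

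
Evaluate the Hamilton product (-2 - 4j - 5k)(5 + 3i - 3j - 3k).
-37 - 9i - 29j - 7k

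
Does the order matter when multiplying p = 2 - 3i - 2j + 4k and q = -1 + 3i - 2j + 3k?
Yes: pq = -9 + 11i + 19j + 14k ≠ -9 + 7i - 23j - 10k = qp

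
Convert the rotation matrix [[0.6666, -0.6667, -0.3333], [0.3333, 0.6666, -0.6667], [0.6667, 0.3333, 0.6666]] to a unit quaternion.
0.866 + 0.2887i - 0.2887j + 0.2887k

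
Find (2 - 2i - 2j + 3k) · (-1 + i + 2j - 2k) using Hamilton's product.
10 + 2i + 5j - 9k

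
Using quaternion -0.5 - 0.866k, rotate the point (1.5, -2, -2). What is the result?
(0.982, 2.299, -2)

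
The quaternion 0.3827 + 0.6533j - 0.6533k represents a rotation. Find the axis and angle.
axis = (0, √2/2, -√2/2), θ = 3π/4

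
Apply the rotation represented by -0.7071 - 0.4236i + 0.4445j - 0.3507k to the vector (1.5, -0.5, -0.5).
(1.14, 0.437, 1.122)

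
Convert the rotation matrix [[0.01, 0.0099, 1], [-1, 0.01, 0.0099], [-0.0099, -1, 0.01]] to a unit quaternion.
0.5074 - 0.4975i + 0.4975j - 0.4975k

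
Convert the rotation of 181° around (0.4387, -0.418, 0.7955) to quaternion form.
-0.0087 + 0.4387i - 0.418j + 0.7955k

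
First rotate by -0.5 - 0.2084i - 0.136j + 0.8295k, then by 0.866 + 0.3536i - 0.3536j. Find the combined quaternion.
-0.4074 - 0.6506i - 0.2343j + 0.5966k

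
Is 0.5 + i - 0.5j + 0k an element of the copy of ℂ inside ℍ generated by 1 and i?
No. The quaternion 0.5 + i - 0.5j has j-coefficient y = -0.5 and k-coefficient z = 0, not both zero, so it does not lie in the complex subalgebra spanned by 1 and i.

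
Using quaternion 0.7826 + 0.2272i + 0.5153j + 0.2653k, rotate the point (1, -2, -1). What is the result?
(-0.237, -0.78, -2.31)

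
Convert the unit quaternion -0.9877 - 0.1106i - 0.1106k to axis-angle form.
axis = (-√2/2, 0, -√2/2), θ = 342°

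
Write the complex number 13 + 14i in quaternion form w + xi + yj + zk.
13 + 14i + 0j + 0k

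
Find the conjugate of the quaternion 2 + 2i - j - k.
2 - 2i + j + k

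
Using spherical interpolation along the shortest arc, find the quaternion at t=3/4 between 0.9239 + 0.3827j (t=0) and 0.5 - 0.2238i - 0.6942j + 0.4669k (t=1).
0.7543 - 0.1957i - 0.4755j + 0.4082k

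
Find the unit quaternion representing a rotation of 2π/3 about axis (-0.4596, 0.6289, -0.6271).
0.5 - 0.398i + 0.5446j - 0.5431k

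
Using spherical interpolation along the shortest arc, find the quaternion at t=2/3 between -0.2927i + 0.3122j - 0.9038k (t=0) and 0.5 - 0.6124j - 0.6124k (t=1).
0.3848 - 0.1223i - 0.3409j - 0.849k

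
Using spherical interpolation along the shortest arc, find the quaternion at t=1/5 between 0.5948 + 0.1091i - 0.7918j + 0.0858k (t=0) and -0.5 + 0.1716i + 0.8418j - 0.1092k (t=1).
0.58 + 0.0529i - 0.8078j + 0.0912k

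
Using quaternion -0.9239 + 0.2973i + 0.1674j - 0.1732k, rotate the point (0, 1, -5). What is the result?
(1.841, -1.694, -4.443)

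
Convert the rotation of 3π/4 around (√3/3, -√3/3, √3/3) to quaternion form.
0.3827 + 0.5334i - 0.5334j + 0.5334k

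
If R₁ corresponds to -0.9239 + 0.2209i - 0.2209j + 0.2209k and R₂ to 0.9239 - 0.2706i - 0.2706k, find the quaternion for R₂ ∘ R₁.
-0.734 + 0.3943i - 0.2041j + 0.5139k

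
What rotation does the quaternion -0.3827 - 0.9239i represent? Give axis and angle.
axis = (-1, 0, 0), θ = 5π/4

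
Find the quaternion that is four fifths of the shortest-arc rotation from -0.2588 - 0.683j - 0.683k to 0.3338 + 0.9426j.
-0.3333 - 0.9308j - 0.1498k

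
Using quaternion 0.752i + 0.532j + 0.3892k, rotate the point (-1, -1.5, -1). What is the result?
(-1.917, -0.563, -0.509)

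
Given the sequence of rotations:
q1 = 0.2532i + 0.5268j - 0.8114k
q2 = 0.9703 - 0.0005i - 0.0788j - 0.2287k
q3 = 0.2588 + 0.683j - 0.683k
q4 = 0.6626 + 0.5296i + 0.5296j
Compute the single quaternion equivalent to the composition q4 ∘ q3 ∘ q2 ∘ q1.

q2 · q1 = -0.1439 + 0.4301i + 0.4528j - 0.7676k
q3 · q2 · q1 = -0.8708 - 0.1037i - 0.2749j - 0.3941k
q4 · q3 · q2 · q1 = -0.3765 - 0.7386i - 0.4346j - 0.3518k
-0.3765 - 0.7386i - 0.4346j - 0.3518k


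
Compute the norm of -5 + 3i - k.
√35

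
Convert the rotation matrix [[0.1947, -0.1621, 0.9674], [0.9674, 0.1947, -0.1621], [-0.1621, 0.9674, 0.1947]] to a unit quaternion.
0.6293 + 0.4487i + 0.4487j + 0.4487k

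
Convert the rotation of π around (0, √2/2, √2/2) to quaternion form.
0.7071j + 0.7071k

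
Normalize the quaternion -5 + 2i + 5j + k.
-0.6742 + 0.2697i + 0.6742j + 0.1348k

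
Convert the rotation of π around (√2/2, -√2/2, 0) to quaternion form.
0.7071i - 0.7071j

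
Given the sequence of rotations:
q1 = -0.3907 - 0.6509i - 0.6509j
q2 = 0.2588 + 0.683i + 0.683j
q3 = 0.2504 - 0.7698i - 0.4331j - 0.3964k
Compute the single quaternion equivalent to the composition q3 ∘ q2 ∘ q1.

q2 · q1 = 0.788 - 0.4353i - 0.4353j
q3 · q2 · q1 = -0.3263 - 0.8882i - 0.2777j - 0.1658k
-0.3263 - 0.8882i - 0.2777j - 0.1658k


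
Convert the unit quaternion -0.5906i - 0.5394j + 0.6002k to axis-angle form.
axis = (-0.5906, -0.5394, 0.6002), θ = π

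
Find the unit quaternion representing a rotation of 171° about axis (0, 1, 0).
0.0785 + 0.9969j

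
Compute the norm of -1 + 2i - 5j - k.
√31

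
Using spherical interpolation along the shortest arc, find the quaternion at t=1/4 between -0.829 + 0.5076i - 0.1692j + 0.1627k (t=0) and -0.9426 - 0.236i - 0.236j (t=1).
-0.9126 + 0.334i - 0.1983j + 0.128k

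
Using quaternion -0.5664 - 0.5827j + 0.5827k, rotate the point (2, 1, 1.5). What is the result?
(0.934, -2.018, -1.518)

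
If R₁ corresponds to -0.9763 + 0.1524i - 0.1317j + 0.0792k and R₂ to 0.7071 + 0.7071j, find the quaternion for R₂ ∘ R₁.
-0.5972 + 0.1638i - 0.7835j - 0.0518k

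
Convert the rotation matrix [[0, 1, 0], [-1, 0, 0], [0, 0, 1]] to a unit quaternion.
0.7071 - 0.7071k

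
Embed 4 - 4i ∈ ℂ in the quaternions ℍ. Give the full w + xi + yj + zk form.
4 - 4i + 0j + 0k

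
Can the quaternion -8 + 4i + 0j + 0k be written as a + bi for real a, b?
Yes. The quaternion -8 + 4i has j- and k-coefficients y = z = 0, so it lies in the complex subalgebra spanned by 1 and i.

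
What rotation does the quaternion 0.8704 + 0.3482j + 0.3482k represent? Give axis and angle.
axis = (0, √2/2, √2/2), θ = 59°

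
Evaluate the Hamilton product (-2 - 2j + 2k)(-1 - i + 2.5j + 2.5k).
2 - 8i - 5j - 9k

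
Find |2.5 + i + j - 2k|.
3.5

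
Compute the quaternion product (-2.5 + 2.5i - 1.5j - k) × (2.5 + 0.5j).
-5.5 + 6.75i - 5j - 1.25k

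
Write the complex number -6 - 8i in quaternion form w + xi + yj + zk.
-6 - 8i + 0j + 0k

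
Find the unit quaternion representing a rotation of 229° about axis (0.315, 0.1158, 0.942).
-0.4147 + 0.2866i + 0.1054j + 0.8572k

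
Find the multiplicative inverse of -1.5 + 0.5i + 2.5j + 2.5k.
-0.1 - 0.0333i - 0.1667j - 0.1667k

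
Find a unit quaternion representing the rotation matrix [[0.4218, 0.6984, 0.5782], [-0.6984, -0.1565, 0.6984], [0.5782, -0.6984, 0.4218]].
0.6494 - 0.5377i - 0.5377k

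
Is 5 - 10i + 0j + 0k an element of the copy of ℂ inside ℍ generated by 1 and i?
Yes. The quaternion 5 - 10i has j- and k-coefficients y = z = 0, so it lies in the complex subalgebra spanned by 1 and i.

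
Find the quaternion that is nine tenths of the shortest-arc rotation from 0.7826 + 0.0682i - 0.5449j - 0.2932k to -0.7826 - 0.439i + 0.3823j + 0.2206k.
0.7887 + 0.4043i - 0.402j - 0.2298k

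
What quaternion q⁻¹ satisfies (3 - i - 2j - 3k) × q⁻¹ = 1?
0.1304 + 0.0435i + 0.087j + 0.1304k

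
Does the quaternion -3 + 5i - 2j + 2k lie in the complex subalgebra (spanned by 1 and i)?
No. The quaternion -3 + 5i - 2j + 2k has j-coefficient y = -2 and k-coefficient z = 2, not both zero, so it does not lie in the complex subalgebra spanned by 1 and i.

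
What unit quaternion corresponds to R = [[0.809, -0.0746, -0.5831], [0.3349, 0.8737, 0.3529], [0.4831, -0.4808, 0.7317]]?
0.9239 - 0.2256i - 0.2885j + 0.1108k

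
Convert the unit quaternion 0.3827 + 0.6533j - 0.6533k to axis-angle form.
axis = (0, √2/2, -√2/2), θ = 3π/4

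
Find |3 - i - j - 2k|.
√15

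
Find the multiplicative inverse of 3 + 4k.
0.12 - 0.16k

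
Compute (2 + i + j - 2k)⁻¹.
0.2 - 0.1i - 0.1j + 0.2k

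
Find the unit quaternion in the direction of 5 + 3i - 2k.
0.8111 + 0.4867i - 0.3244k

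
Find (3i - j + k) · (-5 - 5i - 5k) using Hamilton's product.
20 - 10i + 15j - 10k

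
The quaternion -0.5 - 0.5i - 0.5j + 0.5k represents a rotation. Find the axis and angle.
axis = (-√3/3, -√3/3, √3/3), θ = 4π/3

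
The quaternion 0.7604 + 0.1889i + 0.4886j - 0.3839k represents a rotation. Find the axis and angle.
axis = (0.2909, 0.7523, -0.5911), θ = 81°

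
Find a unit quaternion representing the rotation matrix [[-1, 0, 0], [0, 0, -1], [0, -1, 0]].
-0.7071j + 0.7071k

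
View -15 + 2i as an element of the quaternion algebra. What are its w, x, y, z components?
-15 + 2i + 0j + 0k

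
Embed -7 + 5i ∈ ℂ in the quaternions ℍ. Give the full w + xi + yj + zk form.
-7 + 5i + 0j + 0k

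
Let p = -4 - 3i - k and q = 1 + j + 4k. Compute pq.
-2i + 8j - 20k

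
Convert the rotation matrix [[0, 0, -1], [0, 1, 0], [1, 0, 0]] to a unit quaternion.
0.7071 - 0.7071j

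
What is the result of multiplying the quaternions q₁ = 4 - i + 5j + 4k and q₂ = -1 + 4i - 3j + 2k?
7 + 39i + j - 13k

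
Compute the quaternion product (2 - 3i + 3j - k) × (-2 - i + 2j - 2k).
-15 - 7j - 5k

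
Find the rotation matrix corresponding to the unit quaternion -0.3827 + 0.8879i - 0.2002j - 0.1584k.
[[0.8697, -0.4768, -0.1281], [-0.2343, -0.6269, 0.743], [-0.4345, -0.6162, -0.6569]]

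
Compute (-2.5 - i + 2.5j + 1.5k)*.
-2.5 + i - 2.5j - 1.5k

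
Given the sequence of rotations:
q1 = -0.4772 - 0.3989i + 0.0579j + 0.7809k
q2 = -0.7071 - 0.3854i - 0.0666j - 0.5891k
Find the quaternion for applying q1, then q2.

q2 · q1 = 0.6476 + 0.4481i + 0.5268j - 0.3199k
0.6476 + 0.4481i + 0.5268j - 0.3199k


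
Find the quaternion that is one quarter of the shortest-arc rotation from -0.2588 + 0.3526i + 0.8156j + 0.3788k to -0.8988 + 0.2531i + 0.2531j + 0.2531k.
-0.4621 + 0.3532i + 0.7224j + 0.3741k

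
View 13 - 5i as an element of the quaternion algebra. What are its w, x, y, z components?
13 - 5i + 0j + 0k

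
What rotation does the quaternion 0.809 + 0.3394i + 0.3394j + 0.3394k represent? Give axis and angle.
axis = (√3/3, √3/3, √3/3), θ = 72°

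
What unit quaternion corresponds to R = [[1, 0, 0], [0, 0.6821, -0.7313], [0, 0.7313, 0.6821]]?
0.9171 + 0.3987i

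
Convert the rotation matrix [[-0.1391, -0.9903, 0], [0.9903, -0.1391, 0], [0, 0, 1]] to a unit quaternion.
0.6561 + 0.7547k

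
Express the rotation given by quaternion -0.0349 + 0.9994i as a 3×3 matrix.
[[1, 0, 0], [0, -0.9976, 0.0698], [0, -0.0698, -0.9976]]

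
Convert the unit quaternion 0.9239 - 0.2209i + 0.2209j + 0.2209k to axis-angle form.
axis = (-√3/3, √3/3, √3/3), θ = π/4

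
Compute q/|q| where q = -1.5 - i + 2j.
-0.5571 - 0.3714i + 0.7428j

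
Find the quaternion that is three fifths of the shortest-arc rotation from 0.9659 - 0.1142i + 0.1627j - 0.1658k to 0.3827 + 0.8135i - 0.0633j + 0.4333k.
0.8013 + 0.5483i + 0.0393j + 0.2361k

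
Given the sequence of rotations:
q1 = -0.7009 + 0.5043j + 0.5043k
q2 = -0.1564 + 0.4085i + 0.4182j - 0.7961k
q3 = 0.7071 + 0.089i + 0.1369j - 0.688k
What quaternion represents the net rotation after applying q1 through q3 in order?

q2 · q1 = 0.3002 + 0.3261i - 0.578j + 0.6851k
q3 · q2 · q1 = 0.7337 - 0.0466i - 0.6529j + 0.1818k
0.7337 - 0.0466i - 0.6529j + 0.1818k


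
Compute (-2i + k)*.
2i - k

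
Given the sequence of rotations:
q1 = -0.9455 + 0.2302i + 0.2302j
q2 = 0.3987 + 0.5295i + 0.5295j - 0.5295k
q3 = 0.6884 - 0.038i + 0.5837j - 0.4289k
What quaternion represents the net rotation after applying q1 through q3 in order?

q2 · q1 = -0.6208 - 0.287i - 0.5308j + 0.5006k
q3 · q2 · q1 = 0.0863 - 0.1094i - 0.5856j + 0.7986k
0.0863 - 0.1094i - 0.5856j + 0.7986k


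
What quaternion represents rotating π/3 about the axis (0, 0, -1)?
0.866 - 0.5k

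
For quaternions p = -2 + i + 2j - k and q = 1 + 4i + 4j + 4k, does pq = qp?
No: pq = -10 + 5i - 14j - 13k ≠ -10 - 19i + 2j - 5k = qp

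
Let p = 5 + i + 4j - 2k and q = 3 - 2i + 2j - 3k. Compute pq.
3 - 15i + 29j - 11k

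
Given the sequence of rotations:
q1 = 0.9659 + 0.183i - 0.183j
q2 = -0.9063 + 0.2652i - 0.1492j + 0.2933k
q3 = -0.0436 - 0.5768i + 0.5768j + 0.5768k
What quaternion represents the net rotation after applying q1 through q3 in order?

q2 · q1 = -0.9512 + 0.144i + 0.0754j + 0.2621k
q3 · q2 · q1 = -0.0701 + 0.6501i - 0.3177j - 0.6866k
-0.0701 + 0.6501i - 0.3177j - 0.6866k


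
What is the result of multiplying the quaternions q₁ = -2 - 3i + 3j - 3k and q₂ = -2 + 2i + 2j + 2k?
10 + 14i - 10j - 10k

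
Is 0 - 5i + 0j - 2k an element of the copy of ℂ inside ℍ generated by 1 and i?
No. The quaternion -5i - 2k has j-coefficient y = 0 and k-coefficient z = -2, not both zero, so it does not lie in the complex subalgebra spanned by 1 and i.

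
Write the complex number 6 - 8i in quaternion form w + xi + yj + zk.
6 - 8i + 0j + 0k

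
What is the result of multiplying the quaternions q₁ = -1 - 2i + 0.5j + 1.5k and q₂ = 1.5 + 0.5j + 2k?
-4.75 - 2.75i + 4.25j - 0.75k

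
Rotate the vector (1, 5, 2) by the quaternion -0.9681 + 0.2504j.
(-0.095, 5, 2.234)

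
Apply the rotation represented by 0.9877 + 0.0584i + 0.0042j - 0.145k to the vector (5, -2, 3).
(4.19, -3.682, 2.625)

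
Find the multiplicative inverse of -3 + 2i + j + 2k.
-0.1667 - 0.1111i - 0.0556j - 0.1111k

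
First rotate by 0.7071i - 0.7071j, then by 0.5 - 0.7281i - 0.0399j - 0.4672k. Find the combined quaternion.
0.4866 + 0.0232i - 0.6839j + 0.5431k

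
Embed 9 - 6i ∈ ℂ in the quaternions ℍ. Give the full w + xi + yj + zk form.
9 - 6i + 0j + 0k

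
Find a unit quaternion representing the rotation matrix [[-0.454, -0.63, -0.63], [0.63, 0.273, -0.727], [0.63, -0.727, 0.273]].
0.5225 - 0.6029j + 0.6029k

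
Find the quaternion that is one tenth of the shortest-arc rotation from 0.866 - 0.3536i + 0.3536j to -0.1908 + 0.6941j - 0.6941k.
0.8176 - 0.3455i + 0.4489j - 0.1034k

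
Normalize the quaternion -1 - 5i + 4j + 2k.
-0.1474 - 0.7372i + 0.5898j + 0.2949k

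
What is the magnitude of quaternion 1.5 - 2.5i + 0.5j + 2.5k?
√15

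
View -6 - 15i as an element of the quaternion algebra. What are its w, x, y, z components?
-6 - 15i + 0j + 0k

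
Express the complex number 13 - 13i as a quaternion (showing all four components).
13 - 13i + 0j + 0k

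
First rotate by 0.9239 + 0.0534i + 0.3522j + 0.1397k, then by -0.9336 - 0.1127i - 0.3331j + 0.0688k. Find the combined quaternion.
-0.7488 - 0.2247i - 0.6171j - 0.0888k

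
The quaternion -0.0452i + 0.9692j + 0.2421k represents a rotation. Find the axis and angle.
axis = (-0.0452, 0.9692, 0.2421), θ = π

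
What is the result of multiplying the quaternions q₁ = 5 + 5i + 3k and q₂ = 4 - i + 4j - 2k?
31 + 3i + 27j + 22k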